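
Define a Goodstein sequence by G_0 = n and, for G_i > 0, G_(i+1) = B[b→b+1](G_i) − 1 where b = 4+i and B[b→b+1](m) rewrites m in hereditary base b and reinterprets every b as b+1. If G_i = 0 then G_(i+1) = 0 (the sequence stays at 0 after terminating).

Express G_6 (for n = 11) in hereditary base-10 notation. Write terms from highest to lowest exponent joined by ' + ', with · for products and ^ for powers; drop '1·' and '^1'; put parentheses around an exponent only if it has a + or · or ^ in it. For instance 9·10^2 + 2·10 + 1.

11 —HB4→ 2·4 + 3 —bump→ 2·5 + 3 = 13 —(−1)→ 12
12 —HB5→ 2·5 + 2 —bump→ 2·6 + 2 = 14 —(−1)→ 13
13 —HB6→ 2·6 + 1 —bump→ 2·7 + 1 = 15 —(−1)→ 14
14 —HB7→ 2·7 —bump→ 2·8 = 16 —(−1)→ 15
15 —HB8→ 8 + 7 —bump→ 9 + 7 = 16 —(−1)→ 15
15 —HB9→ 9 + 6 —bump→ 10 + 6 = 16 —(−1)→ 15
15 —HB10→ 10 + 5 —bump→ 11 + 5 = 16 —(−1)→ 15

10 + 5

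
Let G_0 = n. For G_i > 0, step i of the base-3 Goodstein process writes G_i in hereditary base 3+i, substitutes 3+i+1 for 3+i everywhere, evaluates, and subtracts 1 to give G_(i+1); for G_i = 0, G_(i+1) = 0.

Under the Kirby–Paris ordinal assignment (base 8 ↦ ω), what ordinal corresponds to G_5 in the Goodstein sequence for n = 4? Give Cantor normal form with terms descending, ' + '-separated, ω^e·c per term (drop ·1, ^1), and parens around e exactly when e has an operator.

step 0: 4 = 3 + 1; sub 4 for 3: 4 + 1; = 5; G_1 = 5−1 = 4
step 1: 4 = 4; sub 5 for 4: 5; = 5; G_2 = 5−1 = 4
step 2: 4 = 4; sub 6 for 5: 4; = 4; G_3 = 4−1 = 3
step 3: 3 = 3; sub 7 for 6: 3; = 3; G_4 = 3−1 = 2
step 4: 2 = 2; sub 8 for 7: 2; = 2; G_5 = 2−1 = 1

1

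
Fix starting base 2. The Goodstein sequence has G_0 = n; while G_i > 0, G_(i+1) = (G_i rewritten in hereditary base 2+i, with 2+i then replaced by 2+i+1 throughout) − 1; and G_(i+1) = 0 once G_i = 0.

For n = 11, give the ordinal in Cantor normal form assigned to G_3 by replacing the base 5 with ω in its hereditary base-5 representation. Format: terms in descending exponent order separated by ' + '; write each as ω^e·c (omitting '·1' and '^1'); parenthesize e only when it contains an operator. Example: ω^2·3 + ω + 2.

ω^(ω + 1) + 2

(0) 11|_2 = 2^(2 + 1) + 2 + 1 ↦ 3^(3 + 1) + 3 + 1|_3 = 85 ⇒ 84
(1) 84|_3 = 3^(3 + 1) + 3 ↦ 4^(4 + 1) + 4|_4 = 1028 ⇒ 1027
(2) 1027|_4 = 4^(4 + 1) + 3 ↦ 5^(5 + 1) + 3|_5 = 15628 ⇒ 15627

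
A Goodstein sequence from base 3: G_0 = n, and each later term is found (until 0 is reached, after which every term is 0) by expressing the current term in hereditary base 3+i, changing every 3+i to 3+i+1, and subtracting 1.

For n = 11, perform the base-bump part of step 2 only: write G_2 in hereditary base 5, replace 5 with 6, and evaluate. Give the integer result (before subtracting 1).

36

i=0: 11 = 3^2 + 2 (b=3); 3→4: 4^2 + 2 = 18; 18−1 = 17
i=1: 17 = 4^2 + 1 (b=4); 4→5: 5^2 + 1 = 26; 26−1 = 25
i=2: 25 = 5^2 (b=5); 5→6: 6^2 = 36; 36−1 = 35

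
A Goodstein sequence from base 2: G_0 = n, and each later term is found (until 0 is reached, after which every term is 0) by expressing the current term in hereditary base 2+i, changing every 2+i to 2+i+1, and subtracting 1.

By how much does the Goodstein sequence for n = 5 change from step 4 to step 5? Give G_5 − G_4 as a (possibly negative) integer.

422

G_0 = 5. HB_2(5) = 2^2 + 1. Bump = 28. G_1 = 27.
G_1 = 27. HB_3(27) = 3^3. Bump = 256. G_2 = 255.
G_2 = 255. HB_4(255) = 3·4^3 + 3·4^2 + 3·4 + 3. Bump = 468. G_3 = 467.
G_3 = 467. HB_5(467) = 3·5^3 + 3·5^2 + 3·5 + 2. Bump = 776. G_4 = 775.
G_4 = 775. HB_6(775) = 3·6^3 + 3·6^2 + 3·6 + 1. Bump = 1198. G_5 = 1197.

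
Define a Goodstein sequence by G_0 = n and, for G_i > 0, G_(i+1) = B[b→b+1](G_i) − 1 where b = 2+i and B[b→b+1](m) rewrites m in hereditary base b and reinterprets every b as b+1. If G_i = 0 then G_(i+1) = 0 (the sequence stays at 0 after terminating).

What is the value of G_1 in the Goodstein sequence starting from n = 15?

111

step 0: 15 = 2^(2 + 1) + 2^2 + 2 + 1; sub 3 for 2: 3^(3 + 1) + 3^3 + 3 + 1; = 112; G_1 = 112−1 = 111
step 1: 111 = 3^(3 + 1) + 3^3 + 3; sub 4 for 3: 4^(4 + 1) + 4^4 + 4; = 1284; G_2 = 1284−1 = 1283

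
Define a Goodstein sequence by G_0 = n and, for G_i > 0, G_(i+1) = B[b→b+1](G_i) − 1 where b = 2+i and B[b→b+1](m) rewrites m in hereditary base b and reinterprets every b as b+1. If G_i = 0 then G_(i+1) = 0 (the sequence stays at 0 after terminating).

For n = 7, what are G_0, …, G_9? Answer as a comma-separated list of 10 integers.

base 2: 7 = 2^2 + 2 + 1; at 3: 3^3 + 3 + 1 = 31; next = 30
base 3: 30 = 3^3 + 3; at 4: 4^4 + 4 = 260; next = 259
base 4: 259 = 4^4 + 3; at 5: 5^5 + 3 = 3128; next = 3127
base 5: 3127 = 5^5 + 2; at 6: 6^6 + 2 = 46658; next = 46657
base 6: 46657 = 6^6 + 1; at 7: 7^7 + 1 = 823544; next = 823543
base 7: 823543 = 7^7; at 8: 8^8 = 16777216; next = 16777215
base 8: 16777215 = 7·8^7 + 7·8^6 + 7·8^5 + 7·8^4 + 7·8^3 + 7·8^2 + 7·8 + 7; at 9: 7·9^7 + 7·9^6 + 7·9^5 + 7·9^4 + 7·9^3 + 7·9^2 + 7·9 + 7 = 37665880; next = 37665879
base 9: 37665879 = 7·9^7 + 7·9^6 + 7·9^5 + 7·9^4 + 7·9^3 + 7·9^2 + 7·9 + 6; at 10: 7·10^7 + 7·10^6 + 7·10^5 + 7·10^4 + 7·10^3 + 7·10^2 + 7·10 + 6 = 77777776; next = 77777775
base 10: 77777775 = 7·10^7 + 7·10^6 + 7·10^5 + 7·10^4 + 7·10^3 + 7·10^2 + 7·10 + 5; at 11: 7·11^7 + 7·11^6 + 7·11^5 + 7·11^4 + 7·11^3 + 7·11^2 + 7·11 + 5 = 150051214; next = 150051213

7, 30, 259, 3127, 46657, 823543, 16777215, 37665879, 77777775, 150051213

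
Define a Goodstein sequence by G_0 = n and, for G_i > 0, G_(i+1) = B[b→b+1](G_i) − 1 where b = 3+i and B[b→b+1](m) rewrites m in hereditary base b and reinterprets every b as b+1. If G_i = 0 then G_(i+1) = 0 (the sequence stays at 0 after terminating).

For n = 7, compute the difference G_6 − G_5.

i=0: 7 = 2·3 + 1 (b=3); 3→4: 2·4 + 1 = 9; 9−1 = 8
i=1: 8 = 2·4 (b=4); 4→5: 2·5 = 10; 10−1 = 9
i=2: 9 = 5 + 4 (b=5); 5→6: 6 + 4 = 10; 10−1 = 9
i=3: 9 = 6 + 3 (b=6); 6→7: 7 + 3 = 10; 10−1 = 9
i=4: 9 = 7 + 2 (b=7); 7→8: 8 + 2 = 10; 10−1 = 9
i=5: 9 = 8 + 1 (b=8); 8→9: 9 + 1 = 10; 10−1 = 9

0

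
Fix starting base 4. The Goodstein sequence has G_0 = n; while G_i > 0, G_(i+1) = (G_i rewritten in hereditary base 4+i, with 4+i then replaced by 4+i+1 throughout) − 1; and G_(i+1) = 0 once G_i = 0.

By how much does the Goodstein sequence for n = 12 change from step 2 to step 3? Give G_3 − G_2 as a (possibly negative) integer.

G_0 = 12. HB_4(12) = 3·4. Bump = 15. G_1 = 14.
G_1 = 14. HB_5(14) = 2·5 + 4. Bump = 16. G_2 = 15.
G_2 = 15. HB_6(15) = 2·6 + 3. Bump = 17. G_3 = 16.

1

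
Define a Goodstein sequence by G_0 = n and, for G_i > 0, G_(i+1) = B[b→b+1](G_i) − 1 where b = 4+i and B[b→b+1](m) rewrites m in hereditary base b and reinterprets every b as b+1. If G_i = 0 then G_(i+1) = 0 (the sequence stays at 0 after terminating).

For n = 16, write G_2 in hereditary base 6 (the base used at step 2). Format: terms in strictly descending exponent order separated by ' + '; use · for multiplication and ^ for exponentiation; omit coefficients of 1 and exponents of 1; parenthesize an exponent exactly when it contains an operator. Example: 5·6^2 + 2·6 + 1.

4·6 + 3

step 0: 16 = 4^2; sub 5 for 4: 5^2; = 25; G_1 = 25−1 = 24
step 1: 24 = 4·5 + 4; sub 6 for 5: 4·6 + 4; = 28; G_2 = 28−1 = 27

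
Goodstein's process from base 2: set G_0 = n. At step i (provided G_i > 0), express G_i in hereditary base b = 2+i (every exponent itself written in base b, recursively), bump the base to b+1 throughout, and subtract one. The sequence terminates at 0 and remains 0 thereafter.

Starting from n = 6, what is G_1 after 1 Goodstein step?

step 0: 6 = 2^2 + 2; sub 3 for 2: 3^3 + 3; = 30; G_1 = 30−1 = 29
step 1: 29 = 3^3 + 2; sub 4 for 3: 4^4 + 2; = 258; G_2 = 258−1 = 257

29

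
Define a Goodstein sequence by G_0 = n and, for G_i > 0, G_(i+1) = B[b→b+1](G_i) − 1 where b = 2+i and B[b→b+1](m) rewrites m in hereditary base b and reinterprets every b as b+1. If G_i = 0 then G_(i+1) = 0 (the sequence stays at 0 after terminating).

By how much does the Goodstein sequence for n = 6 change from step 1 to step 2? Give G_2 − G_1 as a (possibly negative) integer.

228

i=0: 6 = 2^2 + 2 (b=2); 2→3: 3^3 + 3 = 30; 30−1 = 29
i=1: 29 = 3^3 + 2 (b=3); 3→4: 4^4 + 2 = 258; 258−1 = 257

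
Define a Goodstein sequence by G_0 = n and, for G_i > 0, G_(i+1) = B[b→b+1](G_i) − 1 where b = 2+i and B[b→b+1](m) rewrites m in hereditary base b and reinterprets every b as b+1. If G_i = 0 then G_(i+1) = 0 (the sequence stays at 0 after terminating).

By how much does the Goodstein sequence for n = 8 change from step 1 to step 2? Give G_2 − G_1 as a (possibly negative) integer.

base 2: 8 = 2^(2 + 1); at 3: 3^(3 + 1) = 81; next = 80
base 3: 80 = 2·3^3 + 2·3^2 + 2·3 + 2; at 4: 2·4^4 + 2·4^2 + 2·4 + 2 = 554; next = 553

473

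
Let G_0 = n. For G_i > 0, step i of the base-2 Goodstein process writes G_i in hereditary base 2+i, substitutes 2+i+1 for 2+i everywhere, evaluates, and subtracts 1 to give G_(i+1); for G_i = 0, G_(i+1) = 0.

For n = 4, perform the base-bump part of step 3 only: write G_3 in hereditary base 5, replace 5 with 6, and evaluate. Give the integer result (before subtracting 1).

84

4 —HB2→ 2^2 —bump→ 3^3 = 27 —(−1)→ 26
26 —HB3→ 2·3^2 + 2·3 + 2 —bump→ 2·4^2 + 2·4 + 2 = 42 —(−1)→ 41
41 —HB4→ 2·4^2 + 2·4 + 1 —bump→ 2·5^2 + 2·5 + 1 = 61 —(−1)→ 60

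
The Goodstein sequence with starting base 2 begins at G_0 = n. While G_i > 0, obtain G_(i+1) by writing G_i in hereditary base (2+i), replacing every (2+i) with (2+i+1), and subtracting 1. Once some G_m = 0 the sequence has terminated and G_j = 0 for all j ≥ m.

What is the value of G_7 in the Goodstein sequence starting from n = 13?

(0) 13|_2 = 2^(2 + 1) + 2^2 + 1 ↦ 3^(3 + 1) + 3^3 + 1|_3 = 109 ⇒ 108
(1) 108|_3 = 3^(3 + 1) + 3^3 ↦ 4^(4 + 1) + 4^4|_4 = 1280 ⇒ 1279
(2) 1279|_4 = 4^(4 + 1) + 3·4^3 + 3·4^2 + 3·4 + 3 ↦ 5^(5 + 1) + 3·5^3 + 3·5^2 + 3·5 + 3|_5 = 16093 ⇒ 16092
(3) 16092|_5 = 5^(5 + 1) + 3·5^3 + 3·5^2 + 3·5 + 2 ↦ 6^(6 + 1) + 3·6^3 + 3·6^2 + 3·6 + 2|_6 = 280712 ⇒ 280711
(4) 280711|_6 = 6^(6 + 1) + 3·6^3 + 3·6^2 + 3·6 + 1 ↦ 7^(7 + 1) + 3·7^3 + 3·7^2 + 3·7 + 1|_7 = 5765999 ⇒ 5765998
(5) 5765998|_7 = 7^(7 + 1) + 3·7^3 + 3·7^2 + 3·7 ↦ 8^(8 + 1) + 3·8^3 + 3·8^2 + 3·8|_8 = 134219480 ⇒ 134219479
(6) 134219479|_8 = 8^(8 + 1) + 3·8^3 + 3·8^2 + 2·8 + 7 ↦ 9^(9 + 1) + 3·9^3 + 3·9^2 + 2·9 + 7|_9 = 3486786856 ⇒ 3486786855

3486786855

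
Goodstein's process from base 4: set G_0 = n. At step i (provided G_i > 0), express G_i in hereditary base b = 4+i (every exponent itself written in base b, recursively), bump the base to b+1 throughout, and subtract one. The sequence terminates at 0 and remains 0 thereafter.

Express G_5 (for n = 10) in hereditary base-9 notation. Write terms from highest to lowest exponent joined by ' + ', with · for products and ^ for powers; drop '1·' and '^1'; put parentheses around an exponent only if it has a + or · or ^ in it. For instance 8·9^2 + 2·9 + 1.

[0] 10 ≡ 2·4 + 2 (base 4). Lift 5: 12. −1: 11.
[1] 11 ≡ 2·5 + 1 (base 5). Lift 6: 13. −1: 12.
[2] 12 ≡ 2·6 (base 6). Lift 7: 14. −1: 13.
[3] 13 ≡ 7 + 6 (base 7). Lift 8: 14. −1: 13.
[4] 13 ≡ 8 + 5 (base 8). Lift 9: 14. −1: 13.
[5] 13 ≡ 9 + 4 (base 9). Lift 10: 14. −1: 13.

9 + 4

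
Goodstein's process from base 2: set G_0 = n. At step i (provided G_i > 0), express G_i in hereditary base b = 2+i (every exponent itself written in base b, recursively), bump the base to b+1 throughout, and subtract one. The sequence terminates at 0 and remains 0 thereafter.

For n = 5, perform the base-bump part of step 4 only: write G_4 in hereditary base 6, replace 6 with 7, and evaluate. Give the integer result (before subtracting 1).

[0] 5 ≡ 2^2 + 1 (base 2). Lift 3: 28. −1: 27.
[1] 27 ≡ 3^3 (base 3). Lift 4: 256. −1: 255.
[2] 255 ≡ 3·4^3 + 3·4^2 + 3·4 + 3 (base 4). Lift 5: 468. −1: 467.
[3] 467 ≡ 3·5^3 + 3·5^2 + 3·5 + 2 (base 5). Lift 6: 776. −1: 775.

1198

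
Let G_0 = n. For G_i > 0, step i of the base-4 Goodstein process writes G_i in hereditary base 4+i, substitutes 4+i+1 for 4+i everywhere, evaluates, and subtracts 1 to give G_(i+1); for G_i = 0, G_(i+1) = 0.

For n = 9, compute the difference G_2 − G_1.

G_0=9  [base 4] 2·4 + 1  →[4↦5]→  2·5 + 1 = 11  −1 ⇒ G_1=10
G_1=10  [base 5] 2·5  →[5↦6]→  2·6 = 12  −1 ⇒ G_2=11

1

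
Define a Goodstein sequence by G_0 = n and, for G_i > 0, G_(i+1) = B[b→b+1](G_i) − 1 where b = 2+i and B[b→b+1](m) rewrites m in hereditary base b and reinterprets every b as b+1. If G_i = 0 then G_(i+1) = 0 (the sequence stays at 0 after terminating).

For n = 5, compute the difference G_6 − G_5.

i=0: 5 = 2^2 + 1 (b=2); 2→3: 3^3 + 1 = 28; 28−1 = 27
i=1: 27 = 3^3 (b=3); 3→4: 4^4 = 256; 256−1 = 255
i=2: 255 = 3·4^3 + 3·4^2 + 3·4 + 3 (b=4); 4→5: 3·5^3 + 3·5^2 + 3·5 + 3 = 468; 468−1 = 467
i=3: 467 = 3·5^3 + 3·5^2 + 3·5 + 2 (b=5); 5→6: 3·6^3 + 3·6^2 + 3·6 + 2 = 776; 776−1 = 775
i=4: 775 = 3·6^3 + 3·6^2 + 3·6 + 1 (b=6); 6→7: 3·7^3 + 3·7^2 + 3·7 + 1 = 1198; 1198−1 = 1197
i=5: 1197 = 3·7^3 + 3·7^2 + 3·7 (b=7); 7→8: 3·8^3 + 3·8^2 + 3·8 = 1752; 1752−1 = 1751

554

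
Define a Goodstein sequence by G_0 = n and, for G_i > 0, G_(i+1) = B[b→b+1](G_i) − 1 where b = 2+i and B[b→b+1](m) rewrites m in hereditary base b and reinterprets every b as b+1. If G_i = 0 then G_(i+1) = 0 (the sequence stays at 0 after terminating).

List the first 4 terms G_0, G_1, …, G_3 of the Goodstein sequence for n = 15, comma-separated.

15 —HB2→ 2^(2 + 1) + 2^2 + 2 + 1 —bump→ 3^(3 + 1) + 3^3 + 3 + 1 = 112 —(−1)→ 111
111 —HB3→ 3^(3 + 1) + 3^3 + 3 —bump→ 4^(4 + 1) + 4^4 + 4 = 1284 —(−1)→ 1283
1283 —HB4→ 4^(4 + 1) + 4^4 + 3 —bump→ 5^(5 + 1) + 5^5 + 3 = 18753 —(−1)→ 18752

15, 111, 1283, 18752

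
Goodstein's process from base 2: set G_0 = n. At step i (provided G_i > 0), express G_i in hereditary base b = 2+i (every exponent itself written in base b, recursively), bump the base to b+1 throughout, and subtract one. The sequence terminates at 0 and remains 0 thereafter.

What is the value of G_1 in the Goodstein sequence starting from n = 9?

81

step 0: 9 = 2^(2 + 1) + 1; sub 3 for 2: 3^(3 + 1) + 1; = 82; G_1 = 82−1 = 81
step 1: 81 = 3^(3 + 1); sub 4 for 3: 4^(4 + 1); = 1024; G_2 = 1024−1 = 1023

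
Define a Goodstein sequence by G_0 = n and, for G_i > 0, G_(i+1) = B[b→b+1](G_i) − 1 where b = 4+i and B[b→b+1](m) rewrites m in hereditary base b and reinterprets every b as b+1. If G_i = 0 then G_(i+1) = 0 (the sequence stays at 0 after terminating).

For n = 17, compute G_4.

43

G_0 = 17. HB_4(17) = 4^2 + 1. Bump = 26. G_1 = 25.
G_1 = 25. HB_5(25) = 5^2. Bump = 36. G_2 = 35.
G_2 = 35. HB_6(35) = 5·6 + 5. Bump = 40. G_3 = 39.
G_3 = 39. HB_7(39) = 5·7 + 4. Bump = 44. G_4 = 43.
G_4 = 43. HB_8(43) = 5·8 + 3. Bump = 48. G_5 = 47.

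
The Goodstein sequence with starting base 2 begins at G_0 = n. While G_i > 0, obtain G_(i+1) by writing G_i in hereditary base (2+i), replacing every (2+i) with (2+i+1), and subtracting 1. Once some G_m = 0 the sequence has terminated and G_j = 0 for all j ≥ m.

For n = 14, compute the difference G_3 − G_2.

17469

step 0: 14 = 2^(2 + 1) + 2^2 + 2; sub 3 for 2: 3^(3 + 1) + 3^3 + 3; = 111; G_1 = 111−1 = 110
step 1: 110 = 3^(3 + 1) + 3^3 + 2; sub 4 for 3: 4^(4 + 1) + 4^4 + 2; = 1282; G_2 = 1282−1 = 1281
step 2: 1281 = 4^(4 + 1) + 4^4 + 1; sub 5 for 4: 5^(5 + 1) + 5^5 + 1; = 18751; G_3 = 18751−1 = 18750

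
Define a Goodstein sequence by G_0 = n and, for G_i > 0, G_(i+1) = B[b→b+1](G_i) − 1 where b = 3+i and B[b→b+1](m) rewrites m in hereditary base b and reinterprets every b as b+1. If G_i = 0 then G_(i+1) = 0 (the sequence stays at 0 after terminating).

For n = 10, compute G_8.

base 3: 10 = 3^2 + 1; at 4: 4^2 + 1 = 17; next = 16
base 4: 16 = 4^2; at 5: 5^2 = 25; next = 24
base 5: 24 = 4·5 + 4; at 6: 4·6 + 4 = 28; next = 27
base 6: 27 = 4·6 + 3; at 7: 4·7 + 3 = 31; next = 30
base 7: 30 = 4·7 + 2; at 8: 4·8 + 2 = 34; next = 33
base 8: 33 = 4·8 + 1; at 9: 4·9 + 1 = 37; next = 36
base 9: 36 = 4·9; at 10: 4·10 = 40; next = 39
base 10: 39 = 3·10 + 9; at 11: 3·11 + 9 = 42; next = 41

41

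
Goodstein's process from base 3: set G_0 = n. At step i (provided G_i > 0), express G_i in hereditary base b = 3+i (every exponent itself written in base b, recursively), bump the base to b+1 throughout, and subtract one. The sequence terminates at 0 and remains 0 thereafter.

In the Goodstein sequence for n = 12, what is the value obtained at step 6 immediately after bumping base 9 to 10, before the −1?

(0) 12|_3 = 3^2 + 3 ↦ 4^2 + 4|_4 = 20 ⇒ 19
(1) 19|_4 = 4^2 + 3 ↦ 5^2 + 3|_5 = 28 ⇒ 27
(2) 27|_5 = 5^2 + 2 ↦ 6^2 + 2|_6 = 38 ⇒ 37
(3) 37|_6 = 6^2 + 1 ↦ 7^2 + 1|_7 = 50 ⇒ 49
(4) 49|_7 = 7^2 ↦ 8^2|_8 = 64 ⇒ 63
(5) 63|_8 = 7·8 + 7 ↦ 7·9 + 7|_9 = 70 ⇒ 69

76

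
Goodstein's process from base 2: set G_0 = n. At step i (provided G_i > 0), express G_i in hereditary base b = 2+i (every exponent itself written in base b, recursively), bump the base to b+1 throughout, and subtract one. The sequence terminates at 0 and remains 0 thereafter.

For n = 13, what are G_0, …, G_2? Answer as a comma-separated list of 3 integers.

G_0 = 13. HB_2(13) = 2^(2 + 1) + 2^2 + 1. Bump = 109. G_1 = 108.
G_1 = 108. HB_3(108) = 3^(3 + 1) + 3^3. Bump = 1280. G_2 = 1279.

13, 108, 1279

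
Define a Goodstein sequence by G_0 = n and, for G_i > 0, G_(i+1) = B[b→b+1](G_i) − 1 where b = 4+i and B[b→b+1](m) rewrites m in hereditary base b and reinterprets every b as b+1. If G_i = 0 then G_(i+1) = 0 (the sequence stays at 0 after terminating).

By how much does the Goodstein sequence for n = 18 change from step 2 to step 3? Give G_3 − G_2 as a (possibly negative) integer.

12

G_0 = 18. HB_4(18) = 4^2 + 2. Bump = 27. G_1 = 26.
G_1 = 26. HB_5(26) = 5^2 + 1. Bump = 37. G_2 = 36.
G_2 = 36. HB_6(36) = 6^2. Bump = 49. G_3 = 48.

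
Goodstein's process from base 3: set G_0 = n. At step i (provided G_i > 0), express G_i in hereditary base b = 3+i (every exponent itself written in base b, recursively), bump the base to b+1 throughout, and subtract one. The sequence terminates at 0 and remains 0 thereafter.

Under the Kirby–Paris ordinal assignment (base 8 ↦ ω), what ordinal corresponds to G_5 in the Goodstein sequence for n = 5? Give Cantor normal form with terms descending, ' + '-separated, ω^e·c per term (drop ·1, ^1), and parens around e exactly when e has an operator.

3

i=0: 5 = 3 + 2 (b=3); 3→4: 4 + 2 = 6; 6−1 = 5
i=1: 5 = 4 + 1 (b=4); 4→5: 5 + 1 = 6; 6−1 = 5
i=2: 5 = 5 (b=5); 5→6: 6 = 6; 6−1 = 5
i=3: 5 = 5 (b=6); 6→7: 5 = 5; 5−1 = 4
i=4: 4 = 4 (b=7); 7→8: 4 = 4; 4−1 = 3
i=5: 3 = 3 (b=8); 8→9: 3 = 3; 3−1 = 2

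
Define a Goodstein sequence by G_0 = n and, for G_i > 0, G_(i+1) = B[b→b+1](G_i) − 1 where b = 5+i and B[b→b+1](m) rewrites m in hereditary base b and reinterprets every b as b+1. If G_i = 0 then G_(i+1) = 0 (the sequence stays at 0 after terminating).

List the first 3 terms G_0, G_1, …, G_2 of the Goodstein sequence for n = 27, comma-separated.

27, 37, 49

base 5: 27 = 5^2 + 2; at 6: 6^2 + 2 = 38; next = 37
base 6: 37 = 6^2 + 1; at 7: 7^2 + 1 = 50; next = 49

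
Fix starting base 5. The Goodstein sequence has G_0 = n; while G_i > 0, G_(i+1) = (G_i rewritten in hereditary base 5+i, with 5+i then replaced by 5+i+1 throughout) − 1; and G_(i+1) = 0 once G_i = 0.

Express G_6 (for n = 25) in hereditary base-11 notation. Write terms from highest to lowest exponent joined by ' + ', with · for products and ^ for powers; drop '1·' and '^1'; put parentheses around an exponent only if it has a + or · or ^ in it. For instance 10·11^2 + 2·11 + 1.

25 —HB5→ 5^2 —bump→ 6^2 = 36 —(−1)→ 35
35 —HB6→ 5·6 + 5 —bump→ 5·7 + 5 = 40 —(−1)→ 39
39 —HB7→ 5·7 + 4 —bump→ 5·8 + 4 = 44 —(−1)→ 43
43 —HB8→ 5·8 + 3 —bump→ 5·9 + 3 = 48 —(−1)→ 47
47 —HB9→ 5·9 + 2 —bump→ 5·10 + 2 = 52 —(−1)→ 51
51 —HB10→ 5·10 + 1 —bump→ 5·11 + 1 = 56 —(−1)→ 55

5·11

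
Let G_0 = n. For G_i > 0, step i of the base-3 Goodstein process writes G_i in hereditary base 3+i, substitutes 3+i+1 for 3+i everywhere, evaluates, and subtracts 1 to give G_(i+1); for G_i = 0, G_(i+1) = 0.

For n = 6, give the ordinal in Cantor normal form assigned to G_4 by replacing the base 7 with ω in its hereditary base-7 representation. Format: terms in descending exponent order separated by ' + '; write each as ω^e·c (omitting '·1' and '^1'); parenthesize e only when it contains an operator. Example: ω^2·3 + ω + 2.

ω

6 —HB3→ 2·3 —bump→ 2·4 = 8 —(−1)→ 7
7 —HB4→ 4 + 3 —bump→ 5 + 3 = 8 —(−1)→ 7
7 —HB5→ 5 + 2 —bump→ 6 + 2 = 8 —(−1)→ 7
7 —HB6→ 6 + 1 —bump→ 7 + 1 = 8 —(−1)→ 7
7 —HB7→ 7 —bump→ 8 = 8 —(−1)→ 7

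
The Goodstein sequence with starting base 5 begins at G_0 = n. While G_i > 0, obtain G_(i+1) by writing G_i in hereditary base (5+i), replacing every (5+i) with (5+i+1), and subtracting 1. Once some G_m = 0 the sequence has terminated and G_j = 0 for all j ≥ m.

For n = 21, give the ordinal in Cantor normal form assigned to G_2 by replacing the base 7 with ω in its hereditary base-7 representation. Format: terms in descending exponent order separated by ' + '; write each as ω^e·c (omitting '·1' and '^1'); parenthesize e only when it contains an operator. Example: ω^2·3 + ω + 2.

21 —HB5→ 4·5 + 1 —bump→ 4·6 + 1 = 25 —(−1)→ 24
24 —HB6→ 4·6 —bump→ 4·7 = 28 —(−1)→ 27
27 —HB7→ 3·7 + 6 —bump→ 3·8 + 6 = 30 —(−1)→ 29

ω·3 + 6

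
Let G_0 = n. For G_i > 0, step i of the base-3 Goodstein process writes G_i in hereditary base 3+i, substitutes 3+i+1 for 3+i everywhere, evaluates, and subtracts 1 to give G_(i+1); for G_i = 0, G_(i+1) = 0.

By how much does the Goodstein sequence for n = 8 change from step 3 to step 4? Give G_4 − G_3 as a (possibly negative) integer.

0

(0) 8|_3 = 2·3 + 2 ↦ 2·4 + 2|_4 = 10 ⇒ 9
(1) 9|_4 = 2·4 + 1 ↦ 2·5 + 1|_5 = 11 ⇒ 10
(2) 10|_5 = 2·5 ↦ 2·6|_6 = 12 ⇒ 11
(3) 11|_6 = 6 + 5 ↦ 7 + 5|_7 = 12 ⇒ 11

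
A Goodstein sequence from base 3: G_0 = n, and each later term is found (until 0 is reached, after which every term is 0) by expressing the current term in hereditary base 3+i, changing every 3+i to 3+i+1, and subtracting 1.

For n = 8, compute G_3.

11

base 3: 8 = 2·3 + 2; at 4: 2·4 + 2 = 10; next = 9
base 4: 9 = 2·4 + 1; at 5: 2·5 + 1 = 11; next = 10
base 5: 10 = 2·5; at 6: 2·6 = 12; next = 11
base 6: 11 = 6 + 5; at 7: 7 + 5 = 12; next = 11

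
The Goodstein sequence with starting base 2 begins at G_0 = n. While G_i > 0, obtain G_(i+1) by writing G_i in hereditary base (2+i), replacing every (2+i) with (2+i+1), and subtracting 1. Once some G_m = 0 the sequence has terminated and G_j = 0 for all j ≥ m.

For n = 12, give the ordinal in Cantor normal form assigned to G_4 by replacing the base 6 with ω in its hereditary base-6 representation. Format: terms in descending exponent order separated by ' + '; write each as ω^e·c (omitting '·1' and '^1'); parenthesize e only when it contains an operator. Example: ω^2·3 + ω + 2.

ω^(ω + 1) + ω^2·2 + ω + 5

G_0=12  [base 2] 2^(2 + 1) + 2^2  →[2↦3]→  3^(3 + 1) + 3^3 = 108  −1 ⇒ G_1=107
G_1=107  [base 3] 3^(3 + 1) + 2·3^2 + 2·3 + 2  →[3↦4]→  4^(4 + 1) + 2·4^2 + 2·4 + 2 = 1066  −1 ⇒ G_2=1065
G_2=1065  [base 4] 4^(4 + 1) + 2·4^2 + 2·4 + 1  →[4↦5]→  5^(5 + 1) + 2·5^2 + 2·5 + 1 = 15686  −1 ⇒ G_3=15685
G_3=15685  [base 5] 5^(5 + 1) + 2·5^2 + 2·5  →[5↦6]→  6^(6 + 1) + 2·6^2 + 2·6 = 280020  −1 ⇒ G_4=280019
G_4=280019  [base 6] 6^(6 + 1) + 2·6^2 + 6 + 5  →[6↦7]→  7^(7 + 1) + 2·7^2 + 7 + 5 = 5764911  −1 ⇒ G_5=5764910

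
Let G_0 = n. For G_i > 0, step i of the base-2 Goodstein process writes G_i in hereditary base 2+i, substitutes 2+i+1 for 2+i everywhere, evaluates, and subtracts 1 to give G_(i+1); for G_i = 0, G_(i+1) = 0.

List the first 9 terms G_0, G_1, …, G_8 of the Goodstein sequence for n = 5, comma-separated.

5, 27, 255, 467, 775, 1197, 1751, 2454, 3325

[0] 5 ≡ 2^2 + 1 (base 2). Lift 3: 28. −1: 27.
[1] 27 ≡ 3^3 (base 3). Lift 4: 256. −1: 255.
[2] 255 ≡ 3·4^3 + 3·4^2 + 3·4 + 3 (base 4). Lift 5: 468. −1: 467.
[3] 467 ≡ 3·5^3 + 3·5^2 + 3·5 + 2 (base 5). Lift 6: 776. −1: 775.
[4] 775 ≡ 3·6^3 + 3·6^2 + 3·6 + 1 (base 6). Lift 7: 1198. −1: 1197.
[5] 1197 ≡ 3·7^3 + 3·7^2 + 3·7 (base 7). Lift 8: 1752. −1: 1751.
[6] 1751 ≡ 3·8^3 + 3·8^2 + 2·8 + 7 (base 8). Lift 9: 2455. −1: 2454.
[7] 2454 ≡ 3·9^3 + 3·9^2 + 2·9 + 6 (base 9). Lift 10: 3326. −1: 3325.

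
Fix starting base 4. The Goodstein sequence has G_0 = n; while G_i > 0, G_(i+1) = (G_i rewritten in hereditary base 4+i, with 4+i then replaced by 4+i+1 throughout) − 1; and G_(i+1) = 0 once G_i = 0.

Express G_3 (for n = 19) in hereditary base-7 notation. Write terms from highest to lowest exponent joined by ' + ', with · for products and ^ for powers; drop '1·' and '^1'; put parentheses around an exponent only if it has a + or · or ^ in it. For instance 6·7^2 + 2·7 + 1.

7^2

i=0: 19 = 4^2 + 3 (b=4); 4→5: 5^2 + 3 = 28; 28−1 = 27
i=1: 27 = 5^2 + 2 (b=5); 5→6: 6^2 + 2 = 38; 38−1 = 37
i=2: 37 = 6^2 + 1 (b=6); 6→7: 7^2 + 1 = 50; 50−1 = 49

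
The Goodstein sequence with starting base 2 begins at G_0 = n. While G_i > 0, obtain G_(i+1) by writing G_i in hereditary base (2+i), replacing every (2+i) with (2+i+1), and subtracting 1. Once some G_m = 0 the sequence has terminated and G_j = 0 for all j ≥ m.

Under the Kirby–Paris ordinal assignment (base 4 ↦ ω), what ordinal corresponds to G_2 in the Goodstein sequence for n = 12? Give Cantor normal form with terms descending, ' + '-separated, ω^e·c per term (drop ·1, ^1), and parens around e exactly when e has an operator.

ω^(ω + 1) + ω^2·2 + ω·2 + 1

G_0 = 12. HB_2(12) = 2^(2 + 1) + 2^2. Bump = 108. G_1 = 107.
G_1 = 107. HB_3(107) = 3^(3 + 1) + 2·3^2 + 2·3 + 2. Bump = 1066. G_2 = 1065.
G_2 = 1065. HB_4(1065) = 4^(4 + 1) + 2·4^2 + 2·4 + 1. Bump = 15686. G_3 = 15685.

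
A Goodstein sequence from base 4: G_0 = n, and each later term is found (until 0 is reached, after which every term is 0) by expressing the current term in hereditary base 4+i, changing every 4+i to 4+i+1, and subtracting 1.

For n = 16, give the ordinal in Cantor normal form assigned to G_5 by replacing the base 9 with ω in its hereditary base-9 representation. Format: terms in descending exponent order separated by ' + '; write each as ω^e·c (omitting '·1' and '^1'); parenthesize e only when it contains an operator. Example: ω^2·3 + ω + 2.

i=0: 16 = 4^2 (b=4); 4→5: 5^2 = 25; 25−1 = 24
i=1: 24 = 4·5 + 4 (b=5); 5→6: 4·6 + 4 = 28; 28−1 = 27
i=2: 27 = 4·6 + 3 (b=6); 6→7: 4·7 + 3 = 31; 31−1 = 30
i=3: 30 = 4·7 + 2 (b=7); 7→8: 4·8 + 2 = 34; 34−1 = 33
i=4: 33 = 4·8 + 1 (b=8); 8→9: 4·9 + 1 = 37; 37−1 = 36
i=5: 36 = 4·9 (b=9); 9→10: 4·10 = 40; 40−1 = 39

ω·4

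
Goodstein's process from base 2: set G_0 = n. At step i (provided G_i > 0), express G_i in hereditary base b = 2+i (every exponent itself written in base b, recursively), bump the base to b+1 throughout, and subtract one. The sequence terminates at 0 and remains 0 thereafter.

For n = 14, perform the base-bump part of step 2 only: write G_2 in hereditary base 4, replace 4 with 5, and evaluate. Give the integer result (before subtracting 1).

G_0 = 14. HB_2(14) = 2^(2 + 1) + 2^2 + 2. Bump = 111. G_1 = 110.
G_1 = 110. HB_3(110) = 3^(3 + 1) + 3^3 + 2. Bump = 1282. G_2 = 1281.
G_2 = 1281. HB_4(1281) = 4^(4 + 1) + 4^4 + 1. Bump = 18751. G_3 = 18750.

18751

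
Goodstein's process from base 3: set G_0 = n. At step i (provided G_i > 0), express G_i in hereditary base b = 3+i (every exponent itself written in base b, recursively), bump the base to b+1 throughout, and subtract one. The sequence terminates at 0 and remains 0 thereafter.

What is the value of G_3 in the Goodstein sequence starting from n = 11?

35

i=0: 11 = 3^2 + 2 (b=3); 3→4: 4^2 + 2 = 18; 18−1 = 17
i=1: 17 = 4^2 + 1 (b=4); 4→5: 5^2 + 1 = 26; 26−1 = 25
i=2: 25 = 5^2 (b=5); 5→6: 6^2 = 36; 36−1 = 35
i=3: 35 = 5·6 + 5 (b=6); 6→7: 5·7 + 5 = 40; 40−1 = 39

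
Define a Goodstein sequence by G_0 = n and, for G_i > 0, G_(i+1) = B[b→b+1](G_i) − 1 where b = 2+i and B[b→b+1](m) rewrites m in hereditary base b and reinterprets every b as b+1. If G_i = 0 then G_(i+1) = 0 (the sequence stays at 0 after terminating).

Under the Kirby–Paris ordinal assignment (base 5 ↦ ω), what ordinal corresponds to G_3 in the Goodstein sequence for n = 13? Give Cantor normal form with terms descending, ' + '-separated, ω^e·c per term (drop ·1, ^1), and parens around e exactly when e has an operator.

ω^(ω + 1) + ω^3·3 + ω^2·3 + ω·3 + 2

(0) 13|_2 = 2^(2 + 1) + 2^2 + 1 ↦ 3^(3 + 1) + 3^3 + 1|_3 = 109 ⇒ 108
(1) 108|_3 = 3^(3 + 1) + 3^3 ↦ 4^(4 + 1) + 4^4|_4 = 1280 ⇒ 1279
(2) 1279|_4 = 4^(4 + 1) + 3·4^3 + 3·4^2 + 3·4 + 3 ↦ 5^(5 + 1) + 3·5^3 + 3·5^2 + 3·5 + 3|_5 = 16093 ⇒ 16092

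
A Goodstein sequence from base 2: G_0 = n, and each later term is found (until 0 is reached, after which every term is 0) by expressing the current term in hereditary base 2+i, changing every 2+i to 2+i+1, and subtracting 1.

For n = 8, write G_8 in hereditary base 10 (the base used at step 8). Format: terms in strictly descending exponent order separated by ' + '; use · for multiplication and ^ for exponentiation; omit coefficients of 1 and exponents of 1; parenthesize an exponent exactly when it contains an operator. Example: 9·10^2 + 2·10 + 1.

G_0=8  [base 2] 2^(2 + 1)  →[2↦3]→  3^(3 + 1) = 81  −1 ⇒ G_1=80
G_1=80  [base 3] 2·3^3 + 2·3^2 + 2·3 + 2  →[3↦4]→  2·4^4 + 2·4^2 + 2·4 + 2 = 554  −1 ⇒ G_2=553
G_2=553  [base 4] 2·4^4 + 2·4^2 + 2·4 + 1  →[4↦5]→  2·5^5 + 2·5^2 + 2·5 + 1 = 6311  −1 ⇒ G_3=6310
G_3=6310  [base 5] 2·5^5 + 2·5^2 + 2·5  →[5↦6]→  2·6^6 + 2·6^2 + 2·6 = 93396  −1 ⇒ G_4=93395
G_4=93395  [base 6] 2·6^6 + 2·6^2 + 6 + 5  →[6↦7]→  2·7^7 + 2·7^2 + 7 + 5 = 1647196  −1 ⇒ G_5=1647195
G_5=1647195  [base 7] 2·7^7 + 2·7^2 + 7 + 4  →[7↦8]→  2·8^8 + 2·8^2 + 8 + 4 = 33554572  −1 ⇒ G_6=33554571
G_6=33554571  [base 8] 2·8^8 + 2·8^2 + 8 + 3  →[8↦9]→  2·9^9 + 2·9^2 + 9 + 3 = 774841152  −1 ⇒ G_7=774841151
G_7=774841151  [base 9] 2·9^9 + 2·9^2 + 9 + 2  →[9↦10]→  2·10^10 + 2·10^2 + 10 + 2 = 20000000212  −1 ⇒ G_8=20000000211

2·10^10 + 2·10^2 + 10 + 1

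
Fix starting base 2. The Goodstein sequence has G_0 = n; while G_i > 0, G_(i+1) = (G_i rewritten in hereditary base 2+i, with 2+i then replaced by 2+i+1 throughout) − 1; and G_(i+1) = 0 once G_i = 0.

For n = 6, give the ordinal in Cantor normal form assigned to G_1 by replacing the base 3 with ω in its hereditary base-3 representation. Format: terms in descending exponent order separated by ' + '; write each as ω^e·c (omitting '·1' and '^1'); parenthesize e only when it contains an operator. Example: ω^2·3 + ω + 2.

i=0: 6 = 2^2 + 2 (b=2); 2→3: 3^3 + 3 = 30; 30−1 = 29
i=1: 29 = 3^3 + 2 (b=3); 3→4: 4^4 + 2 = 258; 258−1 = 257

ω^ω + 2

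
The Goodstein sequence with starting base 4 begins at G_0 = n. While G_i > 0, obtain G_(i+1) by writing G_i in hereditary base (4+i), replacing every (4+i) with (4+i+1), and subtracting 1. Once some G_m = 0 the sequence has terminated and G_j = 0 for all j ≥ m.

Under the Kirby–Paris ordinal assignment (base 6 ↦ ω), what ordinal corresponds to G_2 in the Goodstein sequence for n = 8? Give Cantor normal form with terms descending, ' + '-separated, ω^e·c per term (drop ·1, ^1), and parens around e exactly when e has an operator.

8 —HB4→ 2·4 —bump→ 2·5 = 10 —(−1)→ 9
9 —HB5→ 5 + 4 —bump→ 6 + 4 = 10 —(−1)→ 9
9 —HB6→ 6 + 3 —bump→ 7 + 3 = 10 —(−1)→ 9

ω + 3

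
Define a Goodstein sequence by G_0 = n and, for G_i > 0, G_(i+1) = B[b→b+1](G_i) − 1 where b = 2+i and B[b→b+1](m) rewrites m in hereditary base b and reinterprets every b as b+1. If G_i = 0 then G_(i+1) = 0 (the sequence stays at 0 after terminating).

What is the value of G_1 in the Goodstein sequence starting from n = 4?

26

[0] 4 ≡ 2^2 (base 2). Lift 3: 27. −1: 26.
[1] 26 ≡ 2·3^2 + 2·3 + 2 (base 3). Lift 4: 42. −1: 41.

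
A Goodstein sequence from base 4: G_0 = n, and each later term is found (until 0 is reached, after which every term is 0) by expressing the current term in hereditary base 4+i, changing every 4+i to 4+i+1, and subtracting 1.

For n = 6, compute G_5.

i=0: 6 = 4 + 2 (b=4); 4→5: 5 + 2 = 7; 7−1 = 6
i=1: 6 = 5 + 1 (b=5); 5→6: 6 + 1 = 7; 7−1 = 6
i=2: 6 = 6 (b=6); 6→7: 7 = 7; 7−1 = 6
i=3: 6 = 6 (b=7); 7→8: 6 = 6; 6−1 = 5
i=4: 5 = 5 (b=8); 8→9: 5 = 5; 5−1 = 4

4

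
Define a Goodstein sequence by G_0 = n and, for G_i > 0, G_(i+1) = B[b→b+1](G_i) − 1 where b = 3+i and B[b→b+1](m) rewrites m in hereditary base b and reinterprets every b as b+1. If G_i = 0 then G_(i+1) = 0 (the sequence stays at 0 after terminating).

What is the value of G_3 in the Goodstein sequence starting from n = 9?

19

G_0=9  [base 3] 3^2  →[3↦4]→  4^2 = 16  −1 ⇒ G_1=15
G_1=15  [base 4] 3·4 + 3  →[4↦5]→  3·5 + 3 = 18  −1 ⇒ G_2=17
G_2=17  [base 5] 3·5 + 2  →[5↦6]→  3·6 + 2 = 20  −1 ⇒ G_3=19
G_3=19  [base 6] 3·6 + 1  →[6↦7]→  3·7 + 1 = 22  −1 ⇒ G_4=21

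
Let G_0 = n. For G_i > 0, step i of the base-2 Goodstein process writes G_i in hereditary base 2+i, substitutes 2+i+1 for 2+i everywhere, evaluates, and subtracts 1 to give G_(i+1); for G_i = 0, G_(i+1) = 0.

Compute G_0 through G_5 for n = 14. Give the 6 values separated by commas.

G_0 = 14. HB_2(14) = 2^(2 + 1) + 2^2 + 2. Bump = 111. G_1 = 110.
G_1 = 110. HB_3(110) = 3^(3 + 1) + 3^3 + 2. Bump = 1282. G_2 = 1281.
G_2 = 1281. HB_4(1281) = 4^(4 + 1) + 4^4 + 1. Bump = 18751. G_3 = 18750.
G_3 = 18750. HB_5(18750) = 5^(5 + 1) + 5^5. Bump = 326592. G_4 = 326591.
G_4 = 326591. HB_6(326591) = 6^(6 + 1) + 5·6^5 + 5·6^4 + 5·6^3 + 5·6^2 + 5·6 + 5. Bump = 5862841. G_5 = 5862840.

14, 110, 1281, 18750, 326591, 5862840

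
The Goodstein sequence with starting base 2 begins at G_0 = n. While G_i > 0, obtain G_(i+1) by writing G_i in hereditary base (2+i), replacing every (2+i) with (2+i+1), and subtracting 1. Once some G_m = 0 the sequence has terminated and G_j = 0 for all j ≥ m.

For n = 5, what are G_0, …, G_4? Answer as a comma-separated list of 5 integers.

[0] 5 ≡ 2^2 + 1 (base 2). Lift 3: 28. −1: 27.
[1] 27 ≡ 3^3 (base 3). Lift 4: 256. −1: 255.
[2] 255 ≡ 3·4^3 + 3·4^2 + 3·4 + 3 (base 4). Lift 5: 468. −1: 467.
[3] 467 ≡ 3·5^3 + 3·5^2 + 3·5 + 2 (base 5). Lift 6: 776. −1: 775.

5, 27, 255, 467, 775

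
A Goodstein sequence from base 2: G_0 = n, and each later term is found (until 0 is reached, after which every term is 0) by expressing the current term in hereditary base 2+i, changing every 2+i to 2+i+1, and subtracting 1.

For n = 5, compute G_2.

base 2: 5 = 2^2 + 1; at 3: 3^3 + 1 = 28; next = 27
base 3: 27 = 3^3; at 4: 4^4 = 256; next = 255
base 4: 255 = 3·4^3 + 3·4^2 + 3·4 + 3; at 5: 3·5^3 + 3·5^2 + 3·5 + 3 = 468; next = 467

255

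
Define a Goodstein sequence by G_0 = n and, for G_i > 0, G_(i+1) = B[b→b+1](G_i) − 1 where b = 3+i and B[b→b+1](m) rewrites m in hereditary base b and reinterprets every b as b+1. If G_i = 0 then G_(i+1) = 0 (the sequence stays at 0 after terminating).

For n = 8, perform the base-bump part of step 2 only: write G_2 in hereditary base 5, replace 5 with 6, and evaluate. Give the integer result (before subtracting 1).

12

[0] 8 ≡ 2·3 + 2 (base 3). Lift 4: 10. −1: 9.
[1] 9 ≡ 2·4 + 1 (base 4). Lift 5: 11. −1: 10.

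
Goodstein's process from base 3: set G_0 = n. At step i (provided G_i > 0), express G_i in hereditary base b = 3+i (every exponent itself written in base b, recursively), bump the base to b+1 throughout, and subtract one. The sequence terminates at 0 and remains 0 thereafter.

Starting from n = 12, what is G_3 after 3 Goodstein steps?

G_0=12  [base 3] 3^2 + 3  →[3↦4]→  4^2 + 4 = 20  −1 ⇒ G_1=19
G_1=19  [base 4] 4^2 + 3  →[4↦5]→  5^2 + 3 = 28  −1 ⇒ G_2=27
G_2=27  [base 5] 5^2 + 2  →[5↦6]→  6^2 + 2 = 38  −1 ⇒ G_3=37
G_3=37  [base 6] 6^2 + 1  →[6↦7]→  7^2 + 1 = 50  −1 ⇒ G_4=49

37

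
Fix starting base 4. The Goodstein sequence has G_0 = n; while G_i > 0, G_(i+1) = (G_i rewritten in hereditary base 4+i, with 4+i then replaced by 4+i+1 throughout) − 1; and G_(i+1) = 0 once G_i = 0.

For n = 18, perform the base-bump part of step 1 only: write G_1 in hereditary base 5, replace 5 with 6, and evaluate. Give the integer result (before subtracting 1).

base 4: 18 = 4^2 + 2; at 5: 5^2 + 2 = 27; next = 26
base 5: 26 = 5^2 + 1; at 6: 6^2 + 1 = 37; next = 36

37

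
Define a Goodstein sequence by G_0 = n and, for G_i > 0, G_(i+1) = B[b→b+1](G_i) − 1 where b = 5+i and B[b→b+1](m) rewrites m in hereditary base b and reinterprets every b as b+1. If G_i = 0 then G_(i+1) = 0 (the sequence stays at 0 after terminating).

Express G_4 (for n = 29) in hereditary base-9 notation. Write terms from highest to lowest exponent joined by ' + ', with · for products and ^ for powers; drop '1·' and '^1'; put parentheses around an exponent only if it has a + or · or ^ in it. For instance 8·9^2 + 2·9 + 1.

9^2

i=0: 29 = 5^2 + 4 (b=5); 5→6: 6^2 + 4 = 40; 40−1 = 39
i=1: 39 = 6^2 + 3 (b=6); 6→7: 7^2 + 3 = 52; 52−1 = 51
i=2: 51 = 7^2 + 2 (b=7); 7→8: 8^2 + 2 = 66; 66−1 = 65
i=3: 65 = 8^2 + 1 (b=8); 8→9: 9^2 + 1 = 82; 82−1 = 81
i=4: 81 = 9^2 (b=9); 9→10: 10^2 = 100; 100−1 = 99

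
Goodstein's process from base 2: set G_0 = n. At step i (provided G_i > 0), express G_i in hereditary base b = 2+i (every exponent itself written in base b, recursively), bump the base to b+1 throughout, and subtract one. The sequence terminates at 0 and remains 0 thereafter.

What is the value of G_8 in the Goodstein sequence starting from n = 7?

77777775

i=0: 7 = 2^2 + 2 + 1 (b=2); 2→3: 3^3 + 3 + 1 = 31; 31−1 = 30
i=1: 30 = 3^3 + 3 (b=3); 3→4: 4^4 + 4 = 260; 260−1 = 259
i=2: 259 = 4^4 + 3 (b=4); 4→5: 5^5 + 3 = 3128; 3128−1 = 3127
i=3: 3127 = 5^5 + 2 (b=5); 5→6: 6^6 + 2 = 46658; 46658−1 = 46657
i=4: 46657 = 6^6 + 1 (b=6); 6→7: 7^7 + 1 = 823544; 823544−1 = 823543
i=5: 823543 = 7^7 (b=7); 7→8: 8^8 = 16777216; 16777216−1 = 16777215
i=6: 16777215 = 7·8^7 + 7·8^6 + 7·8^5 + 7·8^4 + 7·8^3 + 7·8^2 + 7·8 + 7 (b=8); 8→9: 7·9^7 + 7·9^6 + 7·9^5 + 7·9^4 + 7·9^3 + 7·9^2 + 7·9 + 7 = 37665880; 37665880−1 = 37665879
i=7: 37665879 = 7·9^7 + 7·9^6 + 7·9^5 + 7·9^4 + 7·9^3 + 7·9^2 + 7·9 + 6 (b=9); 9→10: 7·10^7 + 7·10^6 + 7·10^5 + 7·10^4 + 7·10^3 + 7·10^2 + 7·10 + 6 = 77777776; 77777776−1 = 77777775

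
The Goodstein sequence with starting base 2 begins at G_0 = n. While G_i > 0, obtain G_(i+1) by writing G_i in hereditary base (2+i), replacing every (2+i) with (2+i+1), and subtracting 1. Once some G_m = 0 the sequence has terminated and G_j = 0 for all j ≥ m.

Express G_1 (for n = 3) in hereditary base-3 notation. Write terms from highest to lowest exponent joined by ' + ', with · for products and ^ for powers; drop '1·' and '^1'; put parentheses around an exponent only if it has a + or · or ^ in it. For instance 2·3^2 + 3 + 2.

(0) 3|_2 = 2 + 1 ↦ 3 + 1|_3 = 4 ⇒ 3
(1) 3|_3 = 3 ↦ 4|_4 = 4 ⇒ 3

3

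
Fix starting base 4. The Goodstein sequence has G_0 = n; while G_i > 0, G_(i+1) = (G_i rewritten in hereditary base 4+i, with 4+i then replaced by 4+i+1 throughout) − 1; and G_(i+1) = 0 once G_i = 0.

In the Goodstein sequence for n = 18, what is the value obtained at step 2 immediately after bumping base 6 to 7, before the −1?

[0] 18 ≡ 4^2 + 2 (base 4). Lift 5: 27. −1: 26.
[1] 26 ≡ 5^2 + 1 (base 5). Lift 6: 37. −1: 36.
[2] 36 ≡ 6^2 (base 6). Lift 7: 49. −1: 48.

49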